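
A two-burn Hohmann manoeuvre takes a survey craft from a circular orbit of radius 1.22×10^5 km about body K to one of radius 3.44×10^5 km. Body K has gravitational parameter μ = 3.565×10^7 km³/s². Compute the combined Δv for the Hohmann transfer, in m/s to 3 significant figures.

Δv = 6490 m/s

The Hohmann ellipse has a_t = (r₁ + r₂)/2 = 2.330×10^5 km.
At r₁ the circular-orbit speed is v₁ = √(μ/r₁) = 17.09424 km/s.
On the transfer ellipse at r₁, vis-viva equation gives v_p = √[μ(2/r₁ − 1/a_t)] = 20.77070 km/s.
First burn Δv₁ = |v_p − v₁| = 3.676 km/s.
Circular speed at r₂: v₂ = √(μ/r₂) = 10.18 km/s.
Transfer-orbit speed at r₂: v_a = √[μ(2/r₂ − 1/a_t)] = 7.366 km/s.
Second burn Δv₂ = |v₂ − v_a| = 2.814 km/s.
Total Δv = Δv₁ + Δv₂ = 6.490 km/s.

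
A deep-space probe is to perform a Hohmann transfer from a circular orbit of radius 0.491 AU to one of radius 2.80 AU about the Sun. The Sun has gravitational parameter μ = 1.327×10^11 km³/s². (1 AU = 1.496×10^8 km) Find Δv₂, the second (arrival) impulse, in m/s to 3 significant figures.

Δv₂ = 8080 m/s

In km: r₁ = 0.491 × 1.496×10^8 = 7.34536×10^7 km; r₂ = 2.80 × 1.496×10^8 = 4.1888×10^8 km.
Transfer-ellipse semi-major axis a_t = (r₁ + r₂)/2 = (7.34536×10^7 + 4.1888×10^8)/2 = 2.461668×10^8 km.
On the circular orbit at r = 4.1888×10^8 km, v_c = √(μ/r) = 17.799 km/s.
Vis-viva on the transfer ellipse at r = 4.1888×10^8 km gives v_t = √[μ(2/r − 1/a_t)] = 9.7226 km/s.
Δv₂ = |v_t − v_c| = |9.7226 − 17.799| = 8.076 km/s.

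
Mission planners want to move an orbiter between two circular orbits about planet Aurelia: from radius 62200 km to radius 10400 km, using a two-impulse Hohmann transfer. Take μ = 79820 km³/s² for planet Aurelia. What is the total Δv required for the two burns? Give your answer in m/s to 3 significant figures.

The Hohmann ellipse has a_t = (r₁ + r₂)/2 = 36300 km.
Circular speed at r₁: v₁ = √(μ/r₁) = √(79820/62200) = 1.13282 km/s.
Transfer-orbit speed at r₁ (vis-viva equation): v_a = √[μ(2/r₁ − 1/a_t)] = 0.606351 km/s.
First burn Δv₁ = |v_a − v₁| = 0.5265 km/s.
At r₂, v₂ = √(μ/r₂) = 2.77038 km/s.
Transfer-orbit speed at r₂: v_p = √[μ(2/r₂ − 1/a_t)] = 3.62644 km/s.
Second burn Δv₂ = |v₂ − v_p| = 0.8561 km/s.
Total Δv = Δv₁ + Δv₂ = 1.383 km/s.

Δv = 1380 m/s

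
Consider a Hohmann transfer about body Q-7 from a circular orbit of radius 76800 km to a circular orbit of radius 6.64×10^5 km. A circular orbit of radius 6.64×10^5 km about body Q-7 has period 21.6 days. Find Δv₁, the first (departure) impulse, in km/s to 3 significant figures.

From Kepler's third law T² = 4π²r³/μ at r = 6.64×10^5 km, T = 21.6 days = 21.6 × 86400 s = 1.86624×10^6 s: μ = 4π²r³/T² = 3.31840×10^6 km³/s².
Transfer-ellipse semi-major axis a_t = (r₁ + r₂)/2 = (76800 + 6.640×10^5)/2 = 3.704×10^5 km.
Circular speed at r = 76800 km: v_c = √(μ/r) = 6.573 km/s.
Transfer-orbit speed at the same r (vis-viva, a = a_t): v_t = √[μ(2/r − 1/a_t)] = 8.801 km/s.
Δv₁ = |v_t − v_c| = |8.801 − 6.573| = 2.228 km/s.

Δv₁ = 2.23 km/s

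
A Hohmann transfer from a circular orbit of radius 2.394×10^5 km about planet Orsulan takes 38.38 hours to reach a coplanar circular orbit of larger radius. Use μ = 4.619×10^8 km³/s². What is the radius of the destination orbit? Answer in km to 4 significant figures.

r₂ = 1.687×10^6 km

Transfer time t = 38.38 hours = 1.38168×10^5 s, and t = π√(a_t³/μ).
So a_t = (μ t²/π²)^(1/3) = (4.619×10^8 × (1.38168×10^5)² / π²)^(1/3) = 9.6314×10^5 km.
Since a_t = (r₁ + r₂)/2, r₂ = 2a_t − r₁ = 2×9.6314×10^5 − 2.394×10^5 = 1.68688×10^6 km.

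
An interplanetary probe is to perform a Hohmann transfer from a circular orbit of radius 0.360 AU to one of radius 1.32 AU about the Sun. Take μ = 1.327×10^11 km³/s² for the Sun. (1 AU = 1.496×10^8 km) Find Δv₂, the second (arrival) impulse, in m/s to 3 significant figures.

Δv₂ = 8950 m/s

In km: r₁ = 0.360 × 1.496×10^8 = 5.3856×10^7 km; r₂ = 1.32 × 1.496×10^8 = 1.97472×10^8 km.
Semi-major axis of the transfer orbit: a_t = (5.3856×10^7 + 1.97472×10^8)/2 = 1.25664×10^8 km.
Circular speed at r = 1.97472×10^8 km: v_c = √(μ/r) = 25.9228 km/s.
Vis-viva on the transfer ellipse at r = 1.97472×10^8 km gives v_t = √[μ(2/r − 1/a_t)] = 16.9705 km/s.
Δv₂ = |v_t − v_c| = |16.9705 − 25.9228| = 8.952 km/s.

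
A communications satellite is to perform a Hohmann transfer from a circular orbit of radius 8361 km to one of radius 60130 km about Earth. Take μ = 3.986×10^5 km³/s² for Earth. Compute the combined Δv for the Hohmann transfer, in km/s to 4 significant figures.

Semi-major axis of the transfer orbit: a_t = (8361 + 60130)/2 = 34245.5 km.
Circular speed at r₁: v₁ = √(μ/r₁) = √(3.986×10^5/8361) = 6.9046 km/s.
On the transfer ellipse at r₁, vis-viva equation gives v_p = √[μ(2/r₁ − 1/a_t)] = 9.1492 km/s.
First burn Δv₁ = |v_p − v₁| = 2.245 km/s.
Circular speed at r₂: v₂ = √(μ/r₂) = 2.57468 km/s.
Transfer-orbit speed at r₂: v_a = √[μ(2/r₂ − 1/a_t)] = 1.27219 km/s.
Second burn Δv₂ = |v₂ − v_a| = 1.302 km/s.
Δv = Δv₁ + Δv₂ = 2.245 + 1.302 = 3.547 km/s.

Δv = 3.547 km/s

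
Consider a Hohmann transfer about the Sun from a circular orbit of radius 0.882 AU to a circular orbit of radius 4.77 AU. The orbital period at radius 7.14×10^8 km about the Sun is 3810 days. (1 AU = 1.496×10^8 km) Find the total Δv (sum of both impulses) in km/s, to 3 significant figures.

Δv = 15.5 km/s

From Kepler's third law T² = 4π²r³/μ at r = 7.14×10^8 km, T = 3810 days = 3810 × 86400 s = 3.29184×10^8 s: μ = 4π²r³/T² = 1.32610×10^11 km³/s².
In km: r₁ = 0.882 × 1.496×10^8 = 1.319472×10^8 km; r₂ = 4.77 × 1.496×10^8 = 7.13592×10^8 km.
Transfer-ellipse semi-major axis a_t = (r₁ + r₂)/2 = (1.319472×10^8 + 7.13592×10^8)/2 = 4.227696×10^8 km.
Circular speed at r₁: v₁ = √(μ/r₁) = √(1.32610×10^11/1.319472×10^8) = 31.702 km/s.
On the transfer ellipse at r₁, vis-viva equation gives v_p = √[μ(2/r₁ − 1/a_t)] = 41.187 km/s.
First burn Δv₁ = |v_p − v₁| = 9.485 km/s.
At r₂, v₂ = √(μ/r₂) = 13.632 km/s.
Transfer-orbit speed at r₂: v_a = √[μ(2/r₂ − 1/a_t)] = 7.6157 km/s.
Second burn Δv₂ = |v₂ − v_a| = 6.016 km/s.
Δv = Δv₁ + Δv₂ = 9.485 + 6.016 = 15.50 km/s.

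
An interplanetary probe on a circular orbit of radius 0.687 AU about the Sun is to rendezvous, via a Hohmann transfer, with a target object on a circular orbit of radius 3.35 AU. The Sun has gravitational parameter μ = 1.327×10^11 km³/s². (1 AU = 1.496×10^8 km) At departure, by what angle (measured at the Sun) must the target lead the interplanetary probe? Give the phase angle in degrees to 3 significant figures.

φ = 95.8°

In km: r₁ = 0.687 × 1.496×10^8 = 1.027752×10^8 km; r₂ = 3.35 × 1.496×10^8 = 5.0116×10^8 km.
Transfer-ellipse semi-major axis a_t = (r₁ + r₂)/2 = (1.027752×10^8 + 5.0116×10^8)/2 = 3.019676×10^8 km.
The half-period of the transfer ellipse is t = π√(a_t³/μ) = 4.5254×10^7 s.
The target's mean motion on its circular orbit is ω₂ = √(μ/r₂³) = 3.2469×10^-8 rad/s.
Angle swept by the target during transfer: ω₂·t = 1.4694 rad = 84.19°.
Arrival is 180° from departure on the ellipse, so φ = 180° − 84.19° = 95.8°.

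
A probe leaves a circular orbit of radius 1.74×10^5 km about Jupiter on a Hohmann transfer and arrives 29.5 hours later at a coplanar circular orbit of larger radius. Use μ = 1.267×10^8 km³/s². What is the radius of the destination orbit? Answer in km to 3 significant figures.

r₂ = 8.76×10^5 km

Transfer time t = 29.5 hours = 1.062×10^5 s, and t = π√(a_t³/μ).
So a_t = (μ t²/π²)^(1/3) = (1.267×10^8 × (1.062×10^5)² / π²)^(1/3) = 5.2510×10^5 km.
Since a_t = (r₁ + r₂)/2, r₂ = 2a_t − r₁ = 2×5.2510×10^5 − 1.740×10^5 = 8.762×10^5 km.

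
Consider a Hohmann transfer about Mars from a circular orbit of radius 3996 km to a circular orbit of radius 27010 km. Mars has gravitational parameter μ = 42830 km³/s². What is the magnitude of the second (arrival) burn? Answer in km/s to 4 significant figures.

Δv₂ = 0.6199 km/s

The Hohmann ellipse has a_t = (r₁ + r₂)/2 = 15503 km.
Circular speed at r = 27010 km: v_c = √(μ/r) = 1.2592 km/s.
Transfer-orbit speed at the same r (vis-viva, a = a_t): v_t = √[μ(2/r − 1/a_t)] = 0.63932 km/s.
Δv₂ = |v_t − v_c| = |0.63932 − 1.2592| = 0.6199 km/s.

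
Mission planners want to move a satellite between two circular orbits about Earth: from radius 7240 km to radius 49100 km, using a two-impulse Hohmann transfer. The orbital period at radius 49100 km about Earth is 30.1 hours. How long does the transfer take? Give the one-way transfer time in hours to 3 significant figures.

t = 6.54 hours

From Kepler's third law T² = 4π²r³/μ at r = 49100 km, T = 30.1 hours = 30.1 × 3600 s = 1.0836×10^5 s: μ = 4π²r³/T² = 3.97985×10^5 km³/s².
Semi-major axis of the transfer orbit: a_t = (7240 + 49100)/2 = 28170 km.
Half the transfer-orbit period gives t = π√(a_t³/μ) = 23540 s.
Converting: 23540 s ÷ 3600 s/hour = 6.54 hours.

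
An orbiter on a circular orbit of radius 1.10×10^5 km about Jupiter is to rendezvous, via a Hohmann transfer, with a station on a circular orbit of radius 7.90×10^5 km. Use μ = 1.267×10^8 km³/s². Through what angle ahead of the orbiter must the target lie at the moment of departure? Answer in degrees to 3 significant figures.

Transfer-ellipse semi-major axis a_t = (r₁ + r₂)/2 = (1.100×10^5 + 7.900×10^5)/2 = 4.500×10^5 km.
The half-period of the transfer ellipse is t = π√(a_t³/μ) = 84252 s.
Target angular speed ω₂ = √(μ/r₂³) = 1.6031×10^-5 rad/s.
Angle swept by the target during transfer: ω₂·t = 1.3506 rad = 77.38°.
Arrival is 180° from departure on the ellipse, so φ = 180° − 77.38° = 103°.

φ = 103°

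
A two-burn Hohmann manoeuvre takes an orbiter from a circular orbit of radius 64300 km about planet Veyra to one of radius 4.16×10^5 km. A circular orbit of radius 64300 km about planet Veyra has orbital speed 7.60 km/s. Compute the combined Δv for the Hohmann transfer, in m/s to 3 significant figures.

From the circular-orbit relation v² = μ/r at r = 64300 km: μ = v²r = (7.60)² × 64300 = 3.71397×10^6 km³/s².
Transfer-ellipse semi-major axis a_t = (r₁ + r₂)/2 = (64300 + 4.160×10^5)/2 = 2.4015×10^5 km.
Circular speed at r₁: v₁ = √(μ/r₁) = √(3.71397×10^6/64300) = 7.6000 km/s.
Transfer-orbit speed at r₁ (vis-viva equation): v_p = √[μ(2/r₁ − 1/a_t)] = 10.003 km/s.
First burn Δv₁ = |v_p − v₁| = 2.403 km/s.
Circular speed at r₂: v₂ = √(μ/r₂) = 2.988 km/s.
Transfer-orbit speed at r₂: v_a = √[μ(2/r₂ − 1/a_t)] = 1.546 km/s.
Second burn Δv₂ = |v₂ − v_a| = 1.442 km/s.
Total Δv = Δv₁ + Δv₂ = 3.845 km/s.

Δv = 3840 m/s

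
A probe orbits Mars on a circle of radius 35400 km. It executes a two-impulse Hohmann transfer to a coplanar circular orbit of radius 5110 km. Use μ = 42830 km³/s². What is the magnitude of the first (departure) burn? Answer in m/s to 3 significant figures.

The Hohmann ellipse has a_t = (r₁ + r₂)/2 = 20255 km.
Circular speed at r = 35400 km: v_c = √(μ/r) = 1.100 km/s.
Transfer-orbit speed at the same r (vis-viva, a = a_t): v_t = √[μ(2/r − 1/a_t)] = 0.5525 km/s.
Δv₁ = |v_t − v_c| = |0.5525 − 1.100| = 0.5475 km/s.

Δv₁ = 547 m/s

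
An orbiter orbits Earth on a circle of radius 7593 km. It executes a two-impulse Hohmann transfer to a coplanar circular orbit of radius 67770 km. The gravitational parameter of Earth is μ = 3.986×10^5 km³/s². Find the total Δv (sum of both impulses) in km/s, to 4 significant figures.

Δv = 3.808 km/s

Semi-major axis of the transfer orbit: a_t = (7593 + 67770)/2 = 37681.5 km.
At r₁ the circular-orbit speed is v₁ = √(μ/r₁) = 7.2454 km/s.
Transfer-orbit speed at r₁ (vis-viva): v_p = √[μ(2/r₁ − 1/a_t)] = 9.7167 km/s.
First burn Δv₁ = |v_p − v₁| = 2.471 km/s.
Circular speed at r₂: v₂ = √(μ/r₂) = 2.42521 km/s.
Transfer-orbit speed at r₂: v_a = √[μ(2/r₂ − 1/a_t)] = 1.08866 km/s.
Second burn Δv₂ = |v₂ − v_a| = 1.337 km/s.
Total Δv = Δv₁ + Δv₂ = 3.808 km/s.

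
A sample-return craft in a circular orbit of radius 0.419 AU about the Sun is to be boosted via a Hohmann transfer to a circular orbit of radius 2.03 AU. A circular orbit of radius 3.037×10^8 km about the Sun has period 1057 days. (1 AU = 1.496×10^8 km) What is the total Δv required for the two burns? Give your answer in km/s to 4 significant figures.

Δv = 21.90 km/s

From Kepler's third law T² = 4π²r³/μ at r = 3.037×10^8 km, T = 1057 days = 1057 × 86400 s = 9.13248×10^7 s: μ = 4π²r³/T² = 1.32592×10^11 km³/s².
In km: r₁ = 0.419 × 1.496×10^8 = 6.26824×10^7 km; r₂ = 2.03 × 1.496×10^8 = 3.03688×10^8 km.
Semi-major axis of the transfer orbit: a_t = (6.26824×10^7 + 3.03688×10^8)/2 = 1.831852×10^8 km.
Circular speed at r₁: v₁ = √(μ/r₁) = √(1.32592×10^11/6.26824×10^7) = 45.99 km/s.
Transfer-orbit speed at r₁ (v² = μ(2/r − 1/a)): v_p = √[μ(2/r₁ − 1/a_t)] = 59.22 km/s.
First burn Δv₁ = |v_p − v₁| = 13.23 km/s.
Circular speed at r₂: v₂ = √(μ/r₂) = 20.895 km/s.
Transfer-orbit speed at r₂: v_a = √[μ(2/r₂ − 1/a_t)] = 12.223 km/s.
Second burn Δv₂ = |v₂ − v_a| = 8.672 km/s.
Δv = Δv₁ + Δv₂ = 13.23 + 8.672 = 21.90 km/s.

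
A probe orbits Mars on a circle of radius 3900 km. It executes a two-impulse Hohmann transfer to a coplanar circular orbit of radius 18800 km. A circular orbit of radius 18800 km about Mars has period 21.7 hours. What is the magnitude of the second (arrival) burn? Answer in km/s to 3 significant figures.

From Kepler's third law T² = 4π²r³/μ at r = 18800 km, T = 21.7 hours = 21.7 × 3600 s = 78120 s: μ = 4π²r³/T² = 42984.2 km³/s².
The Hohmann ellipse has a_t = (r₁ + r₂)/2 = 11350 km.
On the circular orbit at r = 18800 km, v_c = √(μ/r) = 1.5121 km/s.
Transfer-orbit speed at the same r (vis-viva, a = a_t): v_t = √[μ(2/r − 1/a_t)] = 0.88636 km/s.
Δv₂ = |v_t − v_c| = |0.88636 − 1.5121| = 0.6257 km/s.

Δv₂ = 0.626 km/s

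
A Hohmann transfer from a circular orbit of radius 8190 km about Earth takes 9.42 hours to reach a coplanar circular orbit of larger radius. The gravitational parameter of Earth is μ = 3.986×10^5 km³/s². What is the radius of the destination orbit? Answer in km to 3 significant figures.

r₂ = 63700 km

Transfer time t = 9.42 hours = 33912 s, and t = π√(a_t³/μ).
So a_t = (μ t²/π²)^(1/3) = (3.986×10^5 × (33912)² / π²)^(1/3) = 35946 km.
Since a_t = (r₁ + r₂)/2, r₂ = 2a_t − r₁ = 2×35946 − 8190 = 63702 km.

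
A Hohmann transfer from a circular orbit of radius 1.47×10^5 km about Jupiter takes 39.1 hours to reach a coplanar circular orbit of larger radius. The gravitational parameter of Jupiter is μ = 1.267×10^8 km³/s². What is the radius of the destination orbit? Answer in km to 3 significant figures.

r₂ = 1.12×10^6 km

Transfer time t = 39.1 hours = 1.4076×10^5 s, and t = π√(a_t³/μ).
So a_t = (μ t²/π²)^(1/3) = (1.267×10^8 × (1.4076×10^5)² / π²)^(1/3) = 6.3360×10^5 km.
Since a_t = (r₁ + r₂)/2, r₂ = 2a_t − r₁ = 2×6.3360×10^5 − 1.470×10^5 = 1.1202×10^6 km.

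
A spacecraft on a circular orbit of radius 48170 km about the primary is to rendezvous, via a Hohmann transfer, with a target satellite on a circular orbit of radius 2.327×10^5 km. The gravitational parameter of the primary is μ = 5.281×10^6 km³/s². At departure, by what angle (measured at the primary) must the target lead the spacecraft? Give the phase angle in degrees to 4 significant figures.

Semi-major axis of the transfer orbit: a_t = (48170 + 2.327×10^5)/2 = 1.40435×10^5 km.
The half-period of the transfer ellipse is t = π√(a_t³/μ) = 71946 s.
Target angular speed ω₂ = √(μ/r₂³) = 2.0472×10^-5 rad/s.
Angle swept by the target during transfer: ω₂·t = 1.4729 rad = 84.39°.
Arrival is 180° from departure on the ellipse, so φ = 180° − 84.39° = 95.61°.

φ = 95.61°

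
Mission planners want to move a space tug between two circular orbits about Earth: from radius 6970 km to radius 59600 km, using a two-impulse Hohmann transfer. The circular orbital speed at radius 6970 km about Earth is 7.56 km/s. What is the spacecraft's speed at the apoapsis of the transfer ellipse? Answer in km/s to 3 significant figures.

From the circular-orbit relation v² = μ/r at r = 6970 km: μ = v²r = (7.56)² × 6970 = 3.98361×10^5 km³/s².
Semi-major axis of the transfer orbit: a_t = (6970 + 59600)/2 = 33285 km.
The apoapsis of the transfer ellipse is at r = 59600 km.
Vis-viva: v = √[μ(2/r − 1/a_t)] = √[3.98361×10^5 × (2/59600 − 1/33285)] = 1.183 km/s.

v = 1.18 km/s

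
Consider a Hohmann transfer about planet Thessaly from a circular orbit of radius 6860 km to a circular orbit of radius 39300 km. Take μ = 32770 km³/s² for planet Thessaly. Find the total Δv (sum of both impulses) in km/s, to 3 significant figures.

Δv = 1.08 km/s

Semi-major axis of the transfer orbit: a_t = (6860 + 39300)/2 = 23080 km.
At r₁ the circular-orbit speed is v₁ = √(μ/r₁) = 2.1856 km/s.
Transfer-orbit speed at r₁ (vis-viva equation): v_p = √[μ(2/r₁ − 1/a_t)] = 2.8520 km/s.
First burn Δv₁ = |v_p − v₁| = 0.6664 km/s.
At r₂, v₂ = √(μ/r₂) = 0.9131 km/s.
Transfer-orbit speed at r₂: v_a = √[μ(2/r₂ − 1/a_t)] = 0.4978 km/s.
Second burn Δv₂ = |v₂ − v_a| = 0.4153 km/s.
Δv = Δv₁ + Δv₂ = 0.6664 + 0.4153 = 1.082 km/s.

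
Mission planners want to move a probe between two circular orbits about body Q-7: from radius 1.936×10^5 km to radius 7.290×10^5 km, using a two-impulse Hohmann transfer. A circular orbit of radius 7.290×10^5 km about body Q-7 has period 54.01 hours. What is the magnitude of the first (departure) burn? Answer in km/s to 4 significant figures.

Δv₁ = 11.75 km/s

From Kepler's third law T² = 4π²r³/μ at r = 7.290×10^5 km, T = 54.01 hours = 54.01 × 3600 s = 1.94436×10^5 s: μ = 4π²r³/T² = 4.04566×10^8 km³/s².
The Hohmann ellipse has a_t = (r₁ + r₂)/2 = 4.613×10^5 km.
On the circular orbit at r = 1.936×10^5 km, v_c = √(μ/r) = 45.713 km/s.
Transfer-orbit speed at the same r (vis-viva, a = a_t): v_t = √[μ(2/r − 1/a_t)] = 57.466 km/s.
Δv₁ = |v_t − v_c| = |57.466 − 45.713| = 11.75 km/s.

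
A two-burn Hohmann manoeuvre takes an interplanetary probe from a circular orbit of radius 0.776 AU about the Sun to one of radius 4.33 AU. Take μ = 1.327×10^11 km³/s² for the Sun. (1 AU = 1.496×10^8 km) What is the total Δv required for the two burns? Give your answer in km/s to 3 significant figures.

In km: r₁ = 0.776 × 1.496×10^8 = 1.160896×10^8 km; r₂ = 4.33 × 1.496×10^8 = 6.47768×10^8 km.
The Hohmann ellipse has a_t = (r₁ + r₂)/2 = 3.819288×10^8 km.
Circular speed at r₁: v₁ = √(μ/r₁) = √(1.327×10^11/1.160896×10^8) = 33.81 km/s.
Transfer-orbit speed at r₁ (v² = μ(2/r − 1/a)): v_p = √[μ(2/r₁ − 1/a_t)] = 44.03 km/s.
First burn Δv₁ = |v_p − v₁| = 10.22 km/s.
Circular speed at r₂: v₂ = √(μ/r₂) = 14.313 km/s.
Transfer-orbit speed at r₂: v_a = √[μ(2/r₂ − 1/a_t)] = 7.8910 km/s.
Second burn Δv₂ = |v₂ − v_a| = 6.422 km/s.
Total Δv = Δv₁ + Δv₂ = 16.64 km/s.

Δv = 16.6 km/s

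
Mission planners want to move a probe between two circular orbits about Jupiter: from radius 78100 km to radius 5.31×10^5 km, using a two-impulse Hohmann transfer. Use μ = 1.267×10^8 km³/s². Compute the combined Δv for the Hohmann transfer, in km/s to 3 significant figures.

Semi-major axis of the transfer orbit: a_t = (78100 + 5.310×10^5)/2 = 3.0455×10^5 km.
At r₁ the circular-orbit speed is v₁ = √(μ/r₁) = 40.278 km/s.
Transfer-orbit speed at r₁ (vis-viva equation): v_p = √[μ(2/r₁ − 1/a_t)] = 53.184 km/s.
First burn Δv₁ = |v_p − v₁| = 12.906 km/s.
At r₂, v₂ = √(μ/r₂) = 15.44689 km/s.
Transfer-orbit speed at r₂: v_a = √[μ(2/r₂ − 1/a_t)] = 7.822350 km/s.
Second burn Δv₂ = |v₂ − v_a| = 7.6245 km/s.
Δv = Δv₁ + Δv₂ = 12.906 + 7.6245 = 20.53 km/s.

Δv = 20.5 km/s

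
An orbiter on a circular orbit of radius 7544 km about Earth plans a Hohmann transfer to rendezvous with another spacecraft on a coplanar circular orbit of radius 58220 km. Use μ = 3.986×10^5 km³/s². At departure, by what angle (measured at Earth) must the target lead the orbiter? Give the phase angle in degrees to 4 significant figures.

Semi-major axis of the transfer orbit: a_t = (7544 + 58220)/2 = 32882 km.
Transfer time t = π√(a_t³/μ) = 29670 s.
Target angular speed ω₂ = √(μ/r₂³) = 4.4943×10^-5 rad/s.
Angle swept by the target during transfer: ω₂·t = 1.3335 rad = 76.40°.
Arrival is 180° from departure on the ellipse, so φ = 180° − 76.40° = 103.6°.

φ = 103.6°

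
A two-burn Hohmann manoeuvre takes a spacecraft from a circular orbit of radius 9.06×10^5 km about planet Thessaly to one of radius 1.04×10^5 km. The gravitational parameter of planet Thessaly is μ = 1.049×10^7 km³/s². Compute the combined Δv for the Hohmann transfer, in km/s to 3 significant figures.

Δv = 5.27 km/s

Transfer-ellipse semi-major axis a_t = (r₁ + r₂)/2 = (9.060×10^5 + 1.040×10^5)/2 = 5.050×10^5 km.
At r₁ the circular-orbit speed is v₁ = √(μ/r₁) = 3.4027 km/s.
Transfer-orbit speed at r₁ (vis-viva equation): v_a = √[μ(2/r₁ − 1/a_t)] = 1.5442 km/s.
First burn Δv₁ = |v_a − v₁| = 1.8585 km/s.
Circular speed at r₂: v₂ = √(μ/r₂) = 10.0432 km/s.
Transfer-orbit speed at r₂: v_p = √[μ(2/r₂ − 1/a_t)] = 13.4521 km/s.
Second burn Δv₂ = |v₂ − v_p| = 3.4089 km/s.
Total Δv = Δv₁ + Δv₂ = 5.267 km/s.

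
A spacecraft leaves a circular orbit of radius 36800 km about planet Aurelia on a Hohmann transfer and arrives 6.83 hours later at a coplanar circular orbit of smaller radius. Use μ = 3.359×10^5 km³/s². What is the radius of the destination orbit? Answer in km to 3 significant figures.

r₂ = 18000 km

Transfer time t = 6.83 hours = 24588 s, and t = π√(a_t³/μ).
So a_t = (μ t²/π²)^(1/3) = (3.359×10^5 × (24588)² / π²)^(1/3) = 27402 km.
Since a_t = (r₁ + r₂)/2, r₂ = 2a_t − r₁ = 2×27402 − 36800 = 18004 km.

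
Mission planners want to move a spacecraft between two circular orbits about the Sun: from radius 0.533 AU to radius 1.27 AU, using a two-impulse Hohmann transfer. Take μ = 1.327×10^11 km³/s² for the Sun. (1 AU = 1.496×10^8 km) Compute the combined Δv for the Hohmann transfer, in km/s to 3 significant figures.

Δv = 13.7 km/s

In km: r₁ = 0.533 × 1.496×10^8 = 7.97368×10^7 km; r₂ = 1.27 × 1.496×10^8 = 1.89992×10^8 km.
Transfer-ellipse semi-major axis a_t = (r₁ + r₂)/2 = (7.97368×10^7 + 1.89992×10^8)/2 = 1.348644×10^8 km.
Circular speed at r₁: v₁ = √(μ/r₁) = √(1.327×10^11/7.97368×10^7) = 40.795 km/s.
On the transfer ellipse at r₁, vis-viva equation gives v_p = √[μ(2/r₁ − 1/a_t)] = 48.420 km/s.
First burn Δv₁ = |v_p − v₁| = 7.625 km/s.
At r₂, v₂ = √(μ/r₂) = 26.428 km/s.
Transfer-orbit speed at r₂: v_a = √[μ(2/r₂ − 1/a_t)] = 20.321 km/s.
Second burn Δv₂ = |v₂ − v_a| = 6.107 km/s.
Total Δv = Δv₁ + Δv₂ = 13.73 km/s.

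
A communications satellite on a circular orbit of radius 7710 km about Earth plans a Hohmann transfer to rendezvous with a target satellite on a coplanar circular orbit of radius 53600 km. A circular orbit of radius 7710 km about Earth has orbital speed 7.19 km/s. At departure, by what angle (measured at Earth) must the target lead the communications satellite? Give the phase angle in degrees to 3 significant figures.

From the circular-orbit relation v² = μ/r at r = 7710 km: μ = v²r = (7.19)² × 7710 = 3.98577×10^5 km³/s².
Transfer-ellipse semi-major axis a_t = (r₁ + r₂)/2 = (7710 + 53600)/2 = 30655 km.
Transfer time t = π√(a_t³/μ) = 26708 s.
The target's mean motion on its circular orbit is ω₂ = √(μ/r₂³) = 5.0876×10^-5 rad/s.
Angle swept by the target during transfer: ω₂·t = 1.3588 rad = 77.85°.
The communications satellite traverses 180° on the transfer ellipse, so the target must lead by 180° − 77.85° = 102°.

φ = 102°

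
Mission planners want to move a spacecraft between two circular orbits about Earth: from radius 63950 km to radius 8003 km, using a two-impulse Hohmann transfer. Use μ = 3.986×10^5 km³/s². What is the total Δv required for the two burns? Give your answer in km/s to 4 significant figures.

Δv = 3.671 km/s

Semi-major axis of the transfer orbit: a_t = (63950 + 8003)/2 = 35976.5 km.
At r₁ the circular-orbit speed is v₁ = √(μ/r₁) = 2.497 km/s.
Transfer-orbit speed at r₁ (vis-viva equation): v_a = √[μ(2/r₁ − 1/a_t)] = 1.178 km/s.
First burn Δv₁ = |v_a − v₁| = 1.319 km/s.
At r₂, v₂ = √(μ/r₂) = 7.057 km/s.
Transfer-orbit speed at r₂: v_p = √[μ(2/r₂ − 1/a_t)] = 9.409 km/s.
Second burn Δv₂ = |v₂ − v_p| = 2.352 km/s.
Δv = Δv₁ + Δv₂ = 1.319 + 2.352 = 3.671 km/s.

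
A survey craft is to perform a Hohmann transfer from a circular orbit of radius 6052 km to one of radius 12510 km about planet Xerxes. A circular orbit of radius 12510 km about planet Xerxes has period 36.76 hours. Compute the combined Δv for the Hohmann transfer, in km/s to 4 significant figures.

From Kepler's third law T² = 4π²r³/μ at r = 12510 km, T = 36.76 hours = 36.76 × 3600 s = 1.32336×10^5 s: μ = 4π²r³/T² = 4413.42 km³/s².
Semi-major axis of the transfer orbit: a_t = (6052 + 12510)/2 = 9281 km.
Circular speed at r₁: v₁ = √(μ/r₁) = √(4413.42/6052) = 0.85396 km/s.
On the transfer ellipse at r₁, vis-viva equation gives v_p = √[μ(2/r₁ − 1/a_t)] = 0.99145 km/s.
First burn Δv₁ = |v_p − v₁| = 0.1375 km/s.
At r₂, v₂ = √(μ/r₂) = 0.59396 km/s.
Transfer-orbit speed at r₂: v_a = √[μ(2/r₂ − 1/a_t)] = 0.47964 km/s.
Second burn Δv₂ = |v₂ − v_a| = 0.1143 km/s.
Total Δv = Δv₁ + Δv₂ = 0.2518 km/s.

Δv = 0.2518 km/s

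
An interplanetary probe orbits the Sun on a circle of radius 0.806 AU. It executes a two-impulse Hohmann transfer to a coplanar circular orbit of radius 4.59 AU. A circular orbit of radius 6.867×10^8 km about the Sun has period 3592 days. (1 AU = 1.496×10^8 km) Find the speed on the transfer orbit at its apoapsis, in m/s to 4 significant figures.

From Kepler's third law T² = 4π²r³/μ at r = 6.867×10^8 km, T = 3592 days = 3592 × 86400 s = 3.103488×10^8 s: μ = 4π²r³/T² = 1.32727×10^11 km³/s².
In km: r₁ = 0.806 × 1.496×10^8 = 1.205776×10^8 km; r₂ = 4.59 × 1.496×10^8 = 6.86664×10^8 km.
The Hohmann ellipse has a_t = (r₁ + r₂)/2 = 4.036208×10^8 km.
At apoapsis, r = 6.86664×10^8 km.
Vis-viva: v = √[μ(2/r − 1/a_t)] = √[1.32727×10^11 × (2/6.86664×10^8 − 1/4.036208×10^8)] = 7.599 km/s.

v = 7599 m/s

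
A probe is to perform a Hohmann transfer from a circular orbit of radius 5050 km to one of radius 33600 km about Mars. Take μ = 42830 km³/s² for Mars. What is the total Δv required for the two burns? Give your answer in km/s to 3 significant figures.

Transfer-ellipse semi-major axis a_t = (r₁ + r₂)/2 = (5050 + 33600)/2 = 19325 km.
At r₁ the circular-orbit speed is v₁ = √(μ/r₁) = 2.91225 km/s.
On the transfer ellipse at r₁, v² = μ(2/r − 1/a) gives v_p = √[μ(2/r₁ − 1/a_t)] = 3.84006 km/s.
First burn Δv₁ = |v_p − v₁| = 0.9278 km/s.
Circular speed at r₂: v₂ = √(μ/r₂) = 1.12903 km/s.
Transfer-orbit speed at r₂: v_a = √[μ(2/r₂ − 1/a_t)] = 0.577152 km/s.
Second burn Δv₂ = |v₂ − v_a| = 0.5519 km/s.
Δv = Δv₁ + Δv₂ = 0.9278 + 0.5519 = 1.480 km/s.

Δv = 1.48 km/s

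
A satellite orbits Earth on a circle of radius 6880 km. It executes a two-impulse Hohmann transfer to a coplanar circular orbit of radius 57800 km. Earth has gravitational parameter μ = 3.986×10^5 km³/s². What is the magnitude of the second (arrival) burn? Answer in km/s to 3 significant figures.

The Hohmann ellipse has a_t = (r₁ + r₂)/2 = 32340 km.
Circular speed at r = 57800 km: v_c = √(μ/r) = 2.626 km/s.
Transfer-orbit speed at the same r (vis-viva, a = a_t): v_t = √[μ(2/r − 1/a_t)] = 1.211 km/s.
Δv₂ = |v_t − v_c| = |1.211 − 2.626| = 1.415 km/s.

Δv₂ = 1.41 km/s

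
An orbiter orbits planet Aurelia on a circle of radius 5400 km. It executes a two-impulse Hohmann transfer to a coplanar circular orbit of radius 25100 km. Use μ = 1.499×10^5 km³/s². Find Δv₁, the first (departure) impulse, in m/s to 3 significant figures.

The Hohmann ellipse has a_t = (r₁ + r₂)/2 = 15250 km.
Circular speed at r = 5400 km: v_c = √(μ/r) = 5.2687 km/s.
Vis-viva on the transfer ellipse at r = 5400 km gives v_t = √[μ(2/r − 1/a_t)] = 6.7594 km/s.
Δv₁ = |v_t − v_c| = |6.7594 − 5.2687| = 1.491 km/s.

Δv₁ = 1490 m/s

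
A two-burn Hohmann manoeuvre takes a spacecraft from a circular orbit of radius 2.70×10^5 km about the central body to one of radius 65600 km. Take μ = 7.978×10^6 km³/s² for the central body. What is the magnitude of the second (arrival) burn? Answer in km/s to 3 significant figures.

Transfer-ellipse semi-major axis a_t = (r₁ + r₂)/2 = (2.700×10^5 + 65600)/2 = 1.678×10^5 km.
Circular speed at r = 65600 km: v_c = √(μ/r) = 11.028 km/s.
Transfer-orbit speed at the same r (vis-viva, a = a_t): v_t = √[μ(2/r − 1/a_t)] = 13.989 km/s.
Δv₂ = |v_t − v_c| = |13.989 − 11.028| = 2.961 km/s.

Δv₂ = 2.96 km/s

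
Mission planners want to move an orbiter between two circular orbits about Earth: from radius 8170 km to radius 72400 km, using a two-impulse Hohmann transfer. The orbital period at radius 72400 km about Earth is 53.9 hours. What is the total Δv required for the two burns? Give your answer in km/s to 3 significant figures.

From Kepler's third law T² = 4π²r³/μ at r = 72400 km, T = 53.9 hours = 53.9 × 3600 s = 1.9404×10^5 s: μ = 4π²r³/T² = 3.97917×10^5 km³/s².
Semi-major axis of the transfer orbit: a_t = (8170 + 72400)/2 = 40285 km.
At r₁ the circular-orbit speed is v₁ = √(μ/r₁) = 6.979 km/s.
Transfer-orbit speed at r₁ (vis-viva equation): v_p = √[μ(2/r₁ − 1/a_t)] = 9.356 km/s.
First burn Δv₁ = |v_p − v₁| = 2.377 km/s.
Circular speed at r₂: v₂ = √(μ/r₂) = 2.3444 km/s.
Transfer-orbit speed at r₂: v_a = √[μ(2/r₂ − 1/a_t)] = 1.0558 km/s.
Second burn Δv₂ = |v₂ − v_a| = 1.289 km/s.
Total Δv = Δv₁ + Δv₂ = 3.666 km/s.

Δv = 3.67 km/s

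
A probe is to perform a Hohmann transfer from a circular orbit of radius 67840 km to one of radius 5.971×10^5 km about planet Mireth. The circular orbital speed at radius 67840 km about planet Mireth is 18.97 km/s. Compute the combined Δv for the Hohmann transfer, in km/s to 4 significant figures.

From the circular-orbit relation v² = μ/r at r = 67840 km: μ = v²r = (18.97)² × 67840 = 2.44130×10^7 km³/s².
Semi-major axis of the transfer orbit: a_t = (67840 + 5.971×10^5)/2 = 3.3247×10^5 km.
At r₁ the circular-orbit speed is v₁ = √(μ/r₁) = 18.970 km/s.
On the transfer ellipse at r₁, vis-viva equation gives v_p = √[μ(2/r₁ − 1/a_t)] = 25.422 km/s.
First burn Δv₁ = |v_p − v₁| = 6.452 km/s.
At r₂, v₂ = √(μ/r₂) = 6.394 km/s.
Transfer-orbit speed at r₂: v_a = √[μ(2/r₂ − 1/a_t)] = 2.888 km/s.
Second burn Δv₂ = |v₂ − v_a| = 3.506 km/s.
Total Δv = Δv₁ + Δv₂ = 9.958 km/s.

Δv = 9.958 km/s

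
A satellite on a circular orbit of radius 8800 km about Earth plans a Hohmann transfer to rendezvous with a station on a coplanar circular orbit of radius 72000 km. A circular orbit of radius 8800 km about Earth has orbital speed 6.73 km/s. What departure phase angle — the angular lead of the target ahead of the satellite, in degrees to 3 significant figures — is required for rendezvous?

From the circular-orbit relation v² = μ/r at r = 8800 km: μ = v²r = (6.73)² × 8800 = 3.98578×10^5 km³/s².
Transfer-ellipse semi-major axis a_t = (r₁ + r₂)/2 = (8800 + 72000)/2 = 40400 km.
The half-period of the transfer ellipse is t = π√(a_t³/μ) = 40408 s.
Target angular speed ω₂ = √(μ/r₂³) = 3.2678×10^-5 rad/s.
Angle swept by the target during transfer: ω₂·t = 1.3205 rad = 75.66°.
The satellite traverses 180° on the transfer ellipse, so the target must lead by 180° − 75.66° = 104°.

φ = 104°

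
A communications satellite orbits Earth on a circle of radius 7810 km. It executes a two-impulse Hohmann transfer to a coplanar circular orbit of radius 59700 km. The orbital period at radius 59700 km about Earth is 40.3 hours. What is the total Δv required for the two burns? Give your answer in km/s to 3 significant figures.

Δv = 3.70 km/s

From Kepler's third law T² = 4π²r³/μ at r = 59700 km, T = 40.3 hours = 40.3 × 3600 s = 1.4508×10^5 s: μ = 4π²r³/T² = 3.99087×10^5 km³/s².
Semi-major axis of the transfer orbit: a_t = (7810 + 59700)/2 = 33755 km.
At r₁ the circular-orbit speed is v₁ = √(μ/r₁) = 7.1484 km/s.
Transfer-orbit speed at r₁ (vis-viva): v_p = √[μ(2/r₁ − 1/a_t)] = 9.5066 km/s.
First burn Δv₁ = |v_p − v₁| = 2.358 km/s.
At r₂, v₂ = √(μ/r₂) = 2.586 km/s.
Transfer-orbit speed at r₂: v_a = √[μ(2/r₂ − 1/a_t)] = 1.244 km/s.
Second burn Δv₂ = |v₂ − v_a| = 1.342 km/s.
Δv = Δv₁ + Δv₂ = 2.358 + 1.342 = 3.700 km/s.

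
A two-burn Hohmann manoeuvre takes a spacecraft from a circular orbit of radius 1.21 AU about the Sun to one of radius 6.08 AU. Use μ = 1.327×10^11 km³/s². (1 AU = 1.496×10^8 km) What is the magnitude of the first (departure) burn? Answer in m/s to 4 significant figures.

In km: r₁ = 1.21 × 1.496×10^8 = 1.81016×10^8 km; r₂ = 6.08 × 1.496×10^8 = 9.09568×10^8 km.
The Hohmann ellipse has a_t = (r₁ + r₂)/2 = 5.45292×10^8 km.
On the circular orbit at r = 1.81016×10^8 km, v_c = √(μ/r) = 27.076 km/s.
Transfer-orbit speed at the same r (vis-viva, a = a_t): v_t = √[μ(2/r − 1/a_t)] = 34.969 km/s.
Δv₁ = |v_t − v_c| = |34.969 − 27.076| = 7.893 km/s.

Δv₁ = 7893 m/s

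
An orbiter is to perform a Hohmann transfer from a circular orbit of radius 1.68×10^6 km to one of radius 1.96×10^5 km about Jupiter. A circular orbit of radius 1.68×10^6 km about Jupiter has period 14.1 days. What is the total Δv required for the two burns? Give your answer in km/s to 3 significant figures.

From Kepler's third law T² = 4π²r³/μ at r = 1.68×10^6 km, T = 14.1 days = 14.1 × 86400 s = 1.21824×10^6 s: μ = 4π²r³/T² = 1.26131×10^8 km³/s².
Semi-major axis of the transfer orbit: a_t = (1.680×10^6 + 1.960×10^5)/2 = 9.380×10^5 km.
Circular speed at r₁: v₁ = √(μ/r₁) = √(1.26131×10^8/1.680×10^6) = 8.665 km/s.
Transfer-orbit speed at r₁ (vis-viva equation): v_a = √[μ(2/r₁ − 1/a_t)] = 3.961 km/s.
First burn Δv₁ = |v_a − v₁| = 4.704 km/s.
At r₂, v₂ = √(μ/r₂) = 25.368 km/s.
Transfer-orbit speed at r₂: v_p = √[μ(2/r₂ − 1/a_t)] = 33.950 km/s.
Second burn Δv₂ = |v₂ − v_p| = 8.582 km/s.
Total Δv = Δv₁ + Δv₂ = 13.29 km/s.

Δv = 13.3 km/s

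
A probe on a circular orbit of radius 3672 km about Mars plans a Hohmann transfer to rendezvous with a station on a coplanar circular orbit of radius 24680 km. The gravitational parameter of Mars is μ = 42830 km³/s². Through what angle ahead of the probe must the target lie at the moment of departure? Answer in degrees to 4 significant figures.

Semi-major axis of the transfer orbit: a_t = (3672 + 24680)/2 = 14176 km.
The half-period of the transfer ellipse is t = π√(a_t³/μ) = 25620 s.
Target angular speed ω₂ = √(μ/r₂³) = 5.338×10^-5 rad/s.
Angle swept by the target during transfer: ω₂·t = 1.3676 rad = 78.36°.
The probe traverses 180° on the transfer ellipse, so the target must lead by 180° − 78.36° = 101.6°.

φ = 101.6°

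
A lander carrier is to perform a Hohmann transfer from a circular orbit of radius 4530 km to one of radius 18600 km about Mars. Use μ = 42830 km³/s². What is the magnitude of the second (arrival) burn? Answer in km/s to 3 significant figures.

The Hohmann ellipse has a_t = (r₁ + r₂)/2 = 11565 km.
Circular speed at r = 18600 km: v_c = √(μ/r) = 1.51746 km/s.
Transfer-orbit speed at the same r (vis-viva, a = a_t): v_t = √[μ(2/r − 1/a_t)] = 0.949716 km/s.
Δv₂ = |v_t − v_c| = |0.949716 − 1.51746| = 0.5677 km/s.

Δv₂ = 0.568 km/s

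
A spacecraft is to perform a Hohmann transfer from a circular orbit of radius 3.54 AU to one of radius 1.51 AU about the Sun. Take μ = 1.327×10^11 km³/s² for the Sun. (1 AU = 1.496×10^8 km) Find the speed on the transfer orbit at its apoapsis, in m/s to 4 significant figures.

v = 12240 m/s

In km: r₁ = 3.54 × 1.496×10^8 = 5.29584×10^8 km; r₂ = 1.51 × 1.496×10^8 = 2.25896×10^8 km.
Transfer-ellipse semi-major axis a_t = (r₁ + r₂)/2 = (5.29584×10^8 + 2.25896×10^8)/2 = 3.7774×10^8 km.
The apoapsis of the transfer ellipse is at r = 5.29584×10^8 km.
Applying v² = μ(2/r − 1/a_t): v = 12.24 km/s.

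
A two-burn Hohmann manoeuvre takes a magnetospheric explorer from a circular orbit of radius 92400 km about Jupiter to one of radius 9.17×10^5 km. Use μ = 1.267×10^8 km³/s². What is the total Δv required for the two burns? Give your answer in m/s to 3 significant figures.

The Hohmann ellipse has a_t = (r₁ + r₂)/2 = 5.047×10^5 km.
Circular speed at r₁: v₁ = √(μ/r₁) = √(1.267×10^8/92400) = 37.030 km/s.
Transfer-orbit speed at r₁ (vis-viva): v_p = √[μ(2/r₁ − 1/a_t)] = 49.914 km/s.
First burn Δv₁ = |v_p − v₁| = 12.884 km/s.
At r₂, v₂ = √(μ/r₂) = 11.7545 km/s.
Transfer-orbit speed at r₂: v_a = √[μ(2/r₂ − 1/a_t)] = 5.02948 km/s.
Second burn Δv₂ = |v₂ − v_a| = 6.7250 km/s.
Δv = Δv₁ + Δv₂ = 12.884 + 6.7250 = 19.61 km/s.

Δv = 19600 m/s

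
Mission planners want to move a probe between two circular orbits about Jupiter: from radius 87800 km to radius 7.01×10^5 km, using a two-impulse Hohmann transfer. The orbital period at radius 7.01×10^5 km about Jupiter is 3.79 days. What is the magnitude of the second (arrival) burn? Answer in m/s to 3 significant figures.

From Kepler's third law T² = 4π²r³/μ at r = 7.01×10^5 km, T = 3.79 days = 3.79 × 86400 s = 3.27456×10^5 s: μ = 4π²r³/T² = 1.26826×10^8 km³/s².
Semi-major axis of the transfer orbit: a_t = (87800 + 7.010×10^5)/2 = 3.944×10^5 km.
Circular speed at r = 7.010×10^5 km: v_c = √(μ/r) = 13.45 km/s.
Vis-viva on the transfer ellipse at r = 7.010×10^5 km gives v_t = √[μ(2/r − 1/a_t)] = 6.346 km/s.
Δv₂ = |v_t − v_c| = |6.346 − 13.45| = 7.104 km/s.

Δv₂ = 7100 m/s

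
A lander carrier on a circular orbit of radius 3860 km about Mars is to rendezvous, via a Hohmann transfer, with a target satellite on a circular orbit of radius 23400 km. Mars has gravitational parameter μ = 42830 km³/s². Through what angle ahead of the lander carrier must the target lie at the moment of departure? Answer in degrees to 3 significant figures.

Semi-major axis of the transfer orbit: a_t = (3860 + 23400)/2 = 13630 km.
The half-period of the transfer ellipse is t = π√(a_t³/μ) = 24156 s.
The target's mean motion on its circular orbit is ω₂ = √(μ/r₂³) = 5.7816×10^-5 rad/s.
Angle swept by the target during transfer: ω₂·t = 1.3966 rad = 80.02°.
The lander carrier traverses 180° on the transfer ellipse, so the target must lead by 180° − 80.02° = 100°.

φ = 100°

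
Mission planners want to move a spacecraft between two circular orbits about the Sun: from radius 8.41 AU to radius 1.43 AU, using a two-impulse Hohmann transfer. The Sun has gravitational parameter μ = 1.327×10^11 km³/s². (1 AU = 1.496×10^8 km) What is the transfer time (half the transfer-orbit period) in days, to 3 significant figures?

t = 1990 days

In km: r₁ = 8.41 × 1.496×10^8 = 1.258136×10^9 km; r₂ = 1.43 × 1.496×10^8 = 2.13928×10^8 km.
Transfer-ellipse semi-major axis a_t = (r₁ + r₂)/2 = (1.258136×10^9 + 2.13928×10^8)/2 = 7.36032×10^8 km.
Half the transfer-orbit period gives t = π√(a_t³/μ) = 1.722×10^8 s.
Converting: 1.722×10^8 s ÷ 86400 s/day = 1990 days.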